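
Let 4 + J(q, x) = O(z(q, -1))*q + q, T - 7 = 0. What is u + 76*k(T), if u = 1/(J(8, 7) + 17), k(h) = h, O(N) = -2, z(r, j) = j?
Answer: 2661/5 ≈ 532.20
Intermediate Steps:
T = 7 (T = 7 + 0 = 7)
J(q, x) = -4 - q (J(q, x) = -4 + (-2*q + q) = -4 - q)
u = ⅕ (u = 1/((-4 - 1*8) + 17) = 1/((-4 - 8) + 17) = 1/(-12 + 17) = 1/5 = ⅕ ≈ 0.20000)
u + 76*k(T) = ⅕ + 76*7 = ⅕ + 532 = 2661/5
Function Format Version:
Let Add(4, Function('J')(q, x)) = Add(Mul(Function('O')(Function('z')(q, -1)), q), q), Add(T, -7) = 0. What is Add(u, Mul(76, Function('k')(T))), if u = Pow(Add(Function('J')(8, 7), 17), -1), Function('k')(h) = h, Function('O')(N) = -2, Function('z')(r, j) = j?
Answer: Rational(2661, 5) ≈ 532.20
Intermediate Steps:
T = 7 (T = Add(7, 0) = 7)
Function('J')(q, x) = Add(-4, Mul(-1, q)) (Function('J')(q, x) = Add(-4, Add(Mul(-2, q), q)) = Add(-4, Mul(-1, q)))
u = Rational(1, 5) (u = Pow(Add(Add(-4, Mul(-1, 8)), 17), -1) = Pow(Add(Add(-4, -8), 17), -1) = Pow(Add(-12, 17), -1) = Pow(5, -1) = Rational(1, 5) ≈ 0.20000)
Add(u, Mul(76, Function('k')(T))) = Add(Rational(1, 5), Mul(76, 7)) = Add(Rational(1, 5), 532) = Rational(2661, 5)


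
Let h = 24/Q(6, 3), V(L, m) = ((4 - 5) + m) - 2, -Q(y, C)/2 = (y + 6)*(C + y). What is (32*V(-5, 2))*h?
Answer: 32/9 ≈ 3.5556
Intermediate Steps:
Q(y, C) = -2*(6 + y)*(C + y) (Q(y, C) = -2*(y + 6)*(C + y) = -2*(6 + y)*(C + y))
V(L, m) = -3 + m (V(L, m) = (-1 + m) - 2 = -3 + m)
h = -⅑ (h = 24/(-12*3 - 12*6 - 2*6² - 2*3*6) = 24/(-36 - 72 - 2*36 - 36) = 24/(-36 - 72 - 72 - 36) = 24/(-216) = 24*(-1/216) = -⅑ ≈ -0.11111)
(32*V(-5, 2))*h = (32*(-3 + 2))*(-⅑) = (32*(-1))*(-⅑) = -32*(-⅑) = 32/9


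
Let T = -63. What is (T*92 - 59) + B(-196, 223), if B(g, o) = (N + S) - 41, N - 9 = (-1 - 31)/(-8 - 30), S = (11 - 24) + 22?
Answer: -111666/19 ≈ -5877.2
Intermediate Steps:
S = 9 (S = -13 + 22 = 9)
N = 187/19 (N = 9 + (-1 - 31)/(-8 - 30) = 9 - 32/(-38) = 9 - 32*(-1/38) = 9 + 16/19 = 187/19 ≈ 9.8421)
B(g, o) = -421/19 (B(g, o) = (187/19 + 9) - 41 = 358/19 - 41 = -421/19)
(T*92 - 59) + B(-196, 223) = (-63*92 - 59) - 421/19 = (-5796 - 59) - 421/19 = -5855 - 421/19 = -111666/19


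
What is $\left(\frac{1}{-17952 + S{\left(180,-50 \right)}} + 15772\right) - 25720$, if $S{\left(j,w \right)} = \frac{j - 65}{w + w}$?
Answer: $- \frac{3571958744}{359063} \approx -9948.0$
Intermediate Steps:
$S{\left(j,w \right)} = \frac{-65 + j}{2 w}$
$\left(\frac{1}{-17952 + S{\left(180,-50 \right)}} + 15772\right) - 25720 = \left(\frac{1}{-17952 + \frac{-65 + 180}{2 \left(-50\right)}} + 15772\right) - 25720 = \left(\frac{1}{-17952 + \frac{1}{2} \left(- \frac{1}{50}\right) 115} + 15772\right) - 25720 = \left(\frac{1}{-17952 - \frac{23}{20}} + 15772\right) - 25720 = \left(\frac{1}{- \frac{359063}{20}} + 15772\right) - 25720 = \left(- \frac{20}{359063} + 15772\right) - 25720 = \frac{5663141616}{359063} - 25720 = - \frac{3571958744}{359063}$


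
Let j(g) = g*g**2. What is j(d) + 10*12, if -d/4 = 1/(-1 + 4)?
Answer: 3176/27 ≈ 117.63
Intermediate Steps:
d = -4/3 (d = -4/(-1 + 4) = -4/3 ≈ -1.3333)
j(g) = g**3
j(d) + 10*12 = (-4/3)**3 + 10*12 = -64/27 + 120 = 3176/27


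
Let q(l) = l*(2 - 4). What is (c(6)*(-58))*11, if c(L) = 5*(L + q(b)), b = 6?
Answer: 19140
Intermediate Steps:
q(l) = -2*l (q(l) = l*(-2) = -2*l)
c(L) = -60 + 5*L (c(L) = 5*(L - 2*6) = 5*(L - 12) = 5*(-12 + L) = -60 + 5*L)
(c(6)*(-58))*11 = ((-60 + 5*6)*(-58))*11 = ((-60 + 30)*(-58))*11 = -30*(-58)*11 = 1740*11 = 19140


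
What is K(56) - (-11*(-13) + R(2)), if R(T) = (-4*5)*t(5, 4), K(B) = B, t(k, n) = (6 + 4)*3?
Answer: 513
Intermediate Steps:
t(k, n) = 30 (t(k, n) = 10*3 = 30)
R(T) = -600 (R(T) = -4*5*30 = -20*30 = -600)
K(56) - (-11*(-13) + R(2)) = 56 - (-11*(-13) - 600) = 56 - (143 - 600) = 56 - 1*(-457) = 56 + 457 = 513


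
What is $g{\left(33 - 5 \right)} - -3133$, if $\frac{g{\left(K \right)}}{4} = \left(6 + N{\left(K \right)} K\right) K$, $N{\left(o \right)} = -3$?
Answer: $-5603$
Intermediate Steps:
$g{\left(K \right)} = 4 K \left(6 - 3 K\right)$ ($g{\left(K \right)} = 4 \left(6 - 3 K\right) K = 4 K \left(6 - 3 K\right)$)
$g{\left(33 - 5 \right)} - -3133 = 12 \left(33 - 5\right) \left(2 - \left(33 - 5\right)\right) - -3133 = 12 \cdot 28 \left(2 - 28\right) + 3133 = 12 \cdot 28 \left(-26\right) + 3133 = -8736 + 3133 = -5603$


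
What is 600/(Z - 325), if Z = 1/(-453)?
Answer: -135900/73613 ≈ -1.8461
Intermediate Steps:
Z = -1/453 ≈ -0.0022075
600/(Z - 325) = 600/(-1/453 - 325) = 600/(-147226/453) = 600*(-453/147226) = -135900/73613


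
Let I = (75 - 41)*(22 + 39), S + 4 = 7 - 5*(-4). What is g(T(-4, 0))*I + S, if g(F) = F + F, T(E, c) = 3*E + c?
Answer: -49753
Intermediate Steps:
T(E, c) = c + 3*E
g(F) = 2*F
S = 23 (S = -4 + (7 - 5*(-4)) = -4 + (7 + 20) = -4 + 27 = 23)
I = 2074 (I = 34*61 = 2074)
g(T(-4, 0))*I + S = (2*(0 + 3*(-4)))*2074 + 23 = (2*(0 - 12))*2074 + 23 = (2*(-12))*2074 + 23 = -24*2074 + 23 = -49776 + 23 = -49753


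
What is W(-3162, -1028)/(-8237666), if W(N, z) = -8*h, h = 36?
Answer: 144/4118833 ≈ 3.4961e-5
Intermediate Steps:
W(N, z) = -288 (W(N, z) = -8*36 = -288)
W(-3162, -1028)/(-8237666) = -288/(-8237666) = -288*(-1/8237666) = 144/4118833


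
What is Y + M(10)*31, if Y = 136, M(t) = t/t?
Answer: 167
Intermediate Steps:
M(t) = 1
Y + M(10)*31 = 136 + 1*31 = 136 + 31 = 167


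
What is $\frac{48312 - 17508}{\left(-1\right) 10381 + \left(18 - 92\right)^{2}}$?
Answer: $- \frac{10268}{1635} \approx -6.2801$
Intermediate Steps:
$\frac{48312 - 17508}{\left(-1\right) 10381 + \left(18 - 92\right)^{2}} = \frac{30804}{-10381 + \left(-74\right)^{2}} = \frac{30804}{-10381 + 5476} = \frac{30804}{-4905} = 30804 \left(- \frac{1}{4905}\right) = - \frac{10268}{1635}$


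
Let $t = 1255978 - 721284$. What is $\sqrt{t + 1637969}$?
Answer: $9 \sqrt{26823} \approx 1474.0$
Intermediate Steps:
$t = 534694$ ($t = 1255978 - 721284 = 534694$)
$\sqrt{t + 1637969} = \sqrt{534694 + 1637969} = \sqrt{2172663} = 9 \sqrt{26823}$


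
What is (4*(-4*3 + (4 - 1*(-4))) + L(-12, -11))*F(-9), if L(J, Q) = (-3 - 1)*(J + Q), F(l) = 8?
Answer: 608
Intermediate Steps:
L(J, Q) = -4*J - 4*Q (L(J, Q) = -4*(J + Q) = -4*J - 4*Q)
(4*(-4*3 + (4 - 1*(-4))) + L(-12, -11))*F(-9) = (4*(-4*3 + (4 - 1*(-4))) + (-4*(-12) - 4*(-11)))*8 = (4*(-12 + (4 + 4)) + (48 + 44))*8 = (4*(-12 + 8) + 92)*8 = (4*(-4) + 92)*8 = (-16 + 92)*8 = 76*8 = 608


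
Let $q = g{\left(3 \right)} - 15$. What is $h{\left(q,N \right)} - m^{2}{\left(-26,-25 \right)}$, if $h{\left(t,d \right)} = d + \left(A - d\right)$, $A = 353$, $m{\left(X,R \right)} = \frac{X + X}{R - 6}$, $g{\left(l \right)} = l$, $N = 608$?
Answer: $\frac{336529}{961} \approx 350.19$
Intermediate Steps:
$m{\left(X,R \right)} = \frac{2 X}{-6 + R}$
$q = -12$ ($q = 3 - 15 = -12$)
$h{\left(t,d \right)} = 353$ ($h{\left(t,d \right)} = d - \left(-353 + d\right) = 353$)
$h{\left(q,N \right)} - m^{2}{\left(-26,-25 \right)} = 353 - \left(2 \left(-26\right) \frac{1}{-6 - 25}\right)^{2} = 353 - \left(2 \left(-26\right) \frac{1}{-31}\right)^{2} = 353 - \left(2 \left(-26\right) \left(- \frac{1}{31}\right)\right)^{2} = 353 - \left(\frac{52}{31}\right)^{2} = 353 - \frac{2704}{961} = \frac{336529}{961}$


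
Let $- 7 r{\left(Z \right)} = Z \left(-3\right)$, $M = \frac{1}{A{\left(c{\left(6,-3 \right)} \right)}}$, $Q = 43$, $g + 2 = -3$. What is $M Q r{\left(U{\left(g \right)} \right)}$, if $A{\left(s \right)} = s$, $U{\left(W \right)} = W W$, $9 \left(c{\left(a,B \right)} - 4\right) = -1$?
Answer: $\frac{5805}{49} \approx 118.47$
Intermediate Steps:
$g = -5$ ($g = -2 - 3 = -5$)
$c{\left(a,B \right)} = \frac{35}{9}$ ($c{\left(a,B \right)} = 4 + \frac{1}{9} \left(-1\right) = 4 - \frac{1}{9} = \frac{35}{9}$)
$U{\left(W \right)} = W^{2}$
$M = \frac{9}{35}$ ($M = \frac{1}{\frac{35}{9}} = \frac{9}{35} \approx 0.25714$)
$r{\left(Z \right)} = \frac{3 Z}{7}$ ($r{\left(Z \right)} = - \frac{Z \left(-3\right)}{7} = - \frac{\left(-3\right) Z}{7} = \frac{3 Z}{7}$)
$M Q r{\left(U{\left(g \right)} \right)} = \frac{9}{35} \cdot 43 \frac{3 \left(-5\right)^{2}}{7} = \frac{387 \cdot \frac{3}{7} \cdot 25}{35} = \frac{387}{35} \cdot \frac{75}{7} = \frac{5805}{49}$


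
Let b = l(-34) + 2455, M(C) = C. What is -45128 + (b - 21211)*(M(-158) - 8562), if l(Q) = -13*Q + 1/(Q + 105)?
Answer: 11335350872/71 ≈ 1.5965e+8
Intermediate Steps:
l(Q) = 1/(105 + Q) - 13*Q (l(Q) = -13*Q + 1/(105 + Q) = 1/(105 + Q) - 13*Q)
b = 205688/71 (b = (1 - 1365*(-34) - 13*(-34)²)/(105 - 34) + 2455 = (1 + 46410 - 13*1156)/71 + 2455 = (1 + 46410 - 15028)/71 + 2455 = (1/71)*31383 + 2455 = 31383/71 + 2455 = 205688/71 ≈ 2897.0)
-45128 + (b - 21211)*(M(-158) - 8562) = -45128 + (205688/71 - 21211)*(-158 - 8562) = -45128 - 1300293/71*(-8720) = -45128 + 11338554960/71 = 11335350872/71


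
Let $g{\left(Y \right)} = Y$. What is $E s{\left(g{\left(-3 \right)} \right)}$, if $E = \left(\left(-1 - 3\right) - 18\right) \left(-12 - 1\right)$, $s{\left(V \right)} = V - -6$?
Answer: $858$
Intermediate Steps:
$s{\left(V \right)} = 6 + V$ ($s{\left(V \right)} = V + 6 = 6 + V$)
$E = 286$ ($E = \left(\left(-1 - 3\right) - 18\right) \left(-13\right) = \left(-4 - 18\right) \left(-13\right) = \left(-22\right) \left(-13\right) = 286$)
$E s{\left(g{\left(-3 \right)} \right)} = 286 \left(6 - 3\right) = 286 \cdot 3 = 858$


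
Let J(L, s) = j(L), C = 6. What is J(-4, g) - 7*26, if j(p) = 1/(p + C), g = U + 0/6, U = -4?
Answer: -363/2 ≈ -181.50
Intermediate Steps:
g = -4 (g = -4 + 0/6 = -4 + 0*(1/6) = -4 + 0 = -4)
j(p) = 1/(6 + p) (j(p) = 1/(p + 6) = 1/(6 + p))
J(L, s) = 1/(6 + L)
J(-4, g) - 7*26 = 1/(6 - 4) - 7*26 = 1/2 - 182 = -363/2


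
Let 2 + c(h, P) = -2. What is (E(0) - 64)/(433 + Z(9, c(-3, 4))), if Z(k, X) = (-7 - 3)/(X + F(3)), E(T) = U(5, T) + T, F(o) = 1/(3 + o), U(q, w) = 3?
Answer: -1403/10019 ≈ -0.14003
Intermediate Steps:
c(h, P) = -4 (c(h, P) = -2 - 2 = -4)
E(T) = 3 + T
Z(k, X) = -10/(⅙ + X) (Z(k, X) = (-7 - 3)/(X + 1/(3 + 3)) = -10/(X + 1/6) = -10/(X + ⅙) = -10/(⅙ + X))
(E(0) - 64)/(433 + Z(9, c(-3, 4))) = ((3 + 0) - 64)/(433 - 60/(1 + 6*(-4))) = (3 - 64)/(433 - 60/(1 - 24)) = -61/(433 - 60/(-23)) = -61/(433 - 60*(-1/23)) = -61/(433 + 60/23) = -61/10019/23 = -61*23/10019 = -1403/10019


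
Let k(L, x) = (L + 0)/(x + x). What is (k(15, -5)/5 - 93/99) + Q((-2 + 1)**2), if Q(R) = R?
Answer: -79/330 ≈ -0.23939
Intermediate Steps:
k(L, x) = L/(2*x) (k(L, x) = L/((2*x)) = L*(1/(2*x)) = L/(2*x))
(k(15, -5)/5 - 93/99) + Q((-2 + 1)**2) = (((1/2)*15/(-5))/5 - 93/99) + (-2 + 1)**2 = (((1/2)*15*(-1/5))*(1/5) - 93*1/99) + (-1)**2 = (-3/2*1/5 - 31/33) + 1 = (-3/10 - 31/33) + 1 = -409/330 + 1 = -79/330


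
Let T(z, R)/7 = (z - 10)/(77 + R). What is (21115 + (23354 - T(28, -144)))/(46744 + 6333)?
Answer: 2979549/3556159 ≈ 0.83786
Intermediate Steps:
T(z, R) = 7*(-10 + z)/(77 + R) (T(z, R) = 7*((z - 10)/(77 + R)) = 7*((-10 + z)/(77 + R)) = 7*(-10 + z)/(77 + R))
(21115 + (23354 - T(28, -144)))/(46744 + 6333) = (21115 + (23354 - 7*(-10 + 28)/(77 - 144)))/(46744 + 6333) = (21115 + (23354 - 7*18/(-67)))/53077 = (21115 + (23354 - 7*(-1)*18/67))*(1/53077) = (21115 + (23354 - 1*(-126/67)))*(1/53077) = (21115 + (23354 + 126/67))*(1/53077) = (21115 + 1564844/67)*(1/53077) = (2979549/67)*(1/53077) = 2979549/3556159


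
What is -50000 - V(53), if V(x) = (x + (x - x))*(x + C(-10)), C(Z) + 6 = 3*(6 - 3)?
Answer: -52968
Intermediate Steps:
C(Z) = 3 (C(Z) = -6 + 3*(6 - 3) = -6 + 3*3 = -6 + 9 = 3)
V(x) = x*(3 + x) (V(x) = (x + (x - x))*(x + 3) = (x + 0)*(3 + x) = x*(3 + x))
-50000 - V(53) = -50000 - 53*(3 + 53) = -50000 - 53*56 = -50000 - 1*2968 = -50000 - 2968 = -52968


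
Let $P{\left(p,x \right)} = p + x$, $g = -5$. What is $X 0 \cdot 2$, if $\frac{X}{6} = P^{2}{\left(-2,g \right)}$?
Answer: $0$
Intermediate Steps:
$X = 294$ ($X = 6 \left(-2 - 5\right)^{2} = 6 \left(-7\right)^{2} = 6 \cdot 49 = 294$)
$X 0 \cdot 2 = 294 \cdot 0 \cdot 2 = 0 \cdot 2 = 0$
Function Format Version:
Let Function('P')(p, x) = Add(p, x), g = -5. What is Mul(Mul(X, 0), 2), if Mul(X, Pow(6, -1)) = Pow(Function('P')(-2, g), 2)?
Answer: 0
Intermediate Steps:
X = 294 (X = Mul(6, Pow(Add(-2, -5), 2)) = Mul(6, Pow(-7, 2)) = Mul(6, 49) = 294)
Mul(Mul(X, 0), 2) = Mul(Mul(294, 0), 2) = Mul(0, 2) = 0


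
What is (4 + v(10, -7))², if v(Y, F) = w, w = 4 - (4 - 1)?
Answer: 25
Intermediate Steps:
w = 1 (w = 4 - 1*3 = 4 - 3 = 1)
v(Y, F) = 1
(4 + v(10, -7))² = (4 + 1)² = 5² = 25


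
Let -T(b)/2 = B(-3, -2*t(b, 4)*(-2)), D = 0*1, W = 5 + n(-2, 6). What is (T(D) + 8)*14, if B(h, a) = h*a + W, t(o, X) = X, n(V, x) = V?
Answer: 1372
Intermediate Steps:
W = 3 (W = 5 - 2 = 3)
D = 0
B(h, a) = 3 + a*h (B(h, a) = h*a + 3 = a*h + 3 = 3 + a*h)
T(b) = 90 (T(b) = -2*(3 + (-2*4*(-2))*(-3)) = -2*(3 - 8*(-2)*(-3)) = -2*(3 + 16*(-3)) = -2*(3 - 48) = -2*(-45) = 90)
(T(D) + 8)*14 = (90 + 8)*14 = 98*14 = 1372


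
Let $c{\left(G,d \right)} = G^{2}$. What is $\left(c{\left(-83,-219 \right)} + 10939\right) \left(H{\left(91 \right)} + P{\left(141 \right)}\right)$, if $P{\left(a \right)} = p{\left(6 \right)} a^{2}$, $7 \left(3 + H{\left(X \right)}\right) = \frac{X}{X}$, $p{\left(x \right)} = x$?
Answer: $\frac{14886059096}{7} \approx 2.1266 \cdot 10^{9}$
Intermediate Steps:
$H{\left(X \right)} = - \frac{20}{7}$ ($H{\left(X \right)} = -3 + \frac{X \frac{1}{X}}{7} = -3 + \frac{1}{7} \cdot 1 = -3 + \frac{1}{7} = - \frac{20}{7}$)
$P{\left(a \right)} = 6 a^{2}$
$\left(c{\left(-83,-219 \right)} + 10939\right) \left(H{\left(91 \right)} + P{\left(141 \right)}\right) = \left(\left(-83\right)^{2} + 10939\right) \left(- \frac{20}{7} + 6 \cdot 141^{2}\right) = \left(6889 + 10939\right) \left(- \frac{20}{7} + 6 \cdot 19881\right) = 17828 \left(- \frac{20}{7} + 119286\right) = 17828 \cdot \frac{834982}{7} = \frac{14886059096}{7}$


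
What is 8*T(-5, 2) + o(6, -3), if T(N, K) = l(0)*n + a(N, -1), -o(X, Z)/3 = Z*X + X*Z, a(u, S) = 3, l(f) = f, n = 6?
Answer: 132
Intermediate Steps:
o(X, Z) = -6*X*Z (o(X, Z) = -3*(Z*X + X*Z) = -3*(X*Z + X*Z) = -6*X*Z)
T(N, K) = 3 (T(N, K) = 0*6 + 3 = 0 + 3 = 3)
8*T(-5, 2) + o(6, -3) = 8*3 - 6*6*(-3) = 24 + 108 = 132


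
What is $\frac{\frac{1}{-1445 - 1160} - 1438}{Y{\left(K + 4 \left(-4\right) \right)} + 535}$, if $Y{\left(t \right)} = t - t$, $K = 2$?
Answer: $- \frac{3745991}{1393675} \approx -2.6879$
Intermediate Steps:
$Y{\left(t \right)} = 0$
$\frac{\frac{1}{-1445 - 1160} - 1438}{Y{\left(K + 4 \left(-4\right) \right)} + 535} = \frac{\frac{1}{-1445 - 1160} - 1438}{0 + 535} = \frac{\frac{1}{-2605} - 1438}{535} = \left(- \frac{1}{2605} - 1438\right) \frac{1}{535} = \left(- \frac{3745991}{2605}\right) \frac{1}{535} = - \frac{3745991}{1393675}$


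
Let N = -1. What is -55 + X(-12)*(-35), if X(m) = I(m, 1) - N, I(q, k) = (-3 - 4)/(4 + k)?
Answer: -41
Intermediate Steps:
I(q, k) = -7/(4 + k)
X(m) = -⅖ (X(m) = -7/(4 + 1) - 1*(-1) = -7/5 + 1 = -⅖)
-55 + X(-12)*(-35) = -55 - ⅖*(-35) = -55 + 14 = -41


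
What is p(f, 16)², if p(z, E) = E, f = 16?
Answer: 256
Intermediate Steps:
p(f, 16)² = 16² = 256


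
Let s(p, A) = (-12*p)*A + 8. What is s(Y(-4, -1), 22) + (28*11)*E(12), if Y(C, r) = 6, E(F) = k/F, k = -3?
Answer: -1653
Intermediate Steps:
E(F) = -3/F
s(p, A) = 8 - 12*A*p (s(p, A) = -12*A*p + 8 = 8 - 12*A*p)
s(Y(-4, -1), 22) + (28*11)*E(12) = (8 - 12*22*6) + (28*11)*(-3/12) = (8 - 1584) + 308*(-3*1/12) = -1576 + 308*(-¼) = -1576 - 77 = -1653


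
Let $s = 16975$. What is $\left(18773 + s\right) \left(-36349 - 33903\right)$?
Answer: $-2511368496$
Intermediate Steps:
$\left(18773 + s\right) \left(-36349 - 33903\right) = \left(18773 + 16975\right) \left(-36349 - 33903\right) = 35748 \left(-70252\right) = -2511368496$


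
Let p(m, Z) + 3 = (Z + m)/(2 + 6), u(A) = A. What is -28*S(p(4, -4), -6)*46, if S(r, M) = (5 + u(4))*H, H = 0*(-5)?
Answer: 0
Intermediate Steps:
H = 0
p(m, Z) = -3 + Z/8 + m/8 (p(m, Z) = -3 + (Z + m)/(2 + 6) = -3 + (Z + m)/8 = -3 + (Z + m)*(⅛) = -3 + (Z/8 + m/8) = -3 + Z/8 + m/8)
S(r, M) = 0 (S(r, M) = (5 + 4)*0 = 9*0 = 0)
-28*S(p(4, -4), -6)*46 = -28*0*46 = 0*46 = 0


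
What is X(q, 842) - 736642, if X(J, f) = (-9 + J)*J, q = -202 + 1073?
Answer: 14160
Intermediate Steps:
q = 871
X(J, f) = J*(-9 + J)
X(q, 842) - 736642 = 871*(-9 + 871) - 736642 = 871*862 - 736642 = 750802 - 736642 = 14160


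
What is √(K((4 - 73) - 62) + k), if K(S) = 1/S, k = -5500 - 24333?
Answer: 6*I*√14221229/131 ≈ 172.72*I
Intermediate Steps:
k = -29833
√(K((4 - 73) - 62) + k) = √(1/((4 - 73) - 62) - 29833) = √(1/(-69 - 62) - 29833) = √(1/(-131) - 29833) = √(-1/131 - 29833) = √(-3908124/131) = 6*I*√14221229/131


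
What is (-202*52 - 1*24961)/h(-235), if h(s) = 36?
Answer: -35465/36 ≈ -985.14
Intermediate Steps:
(-202*52 - 1*24961)/h(-235) = (-202*52 - 1*24961)/36 = (-10504 - 24961)*(1/36) = -35465*1/36 = -35465/36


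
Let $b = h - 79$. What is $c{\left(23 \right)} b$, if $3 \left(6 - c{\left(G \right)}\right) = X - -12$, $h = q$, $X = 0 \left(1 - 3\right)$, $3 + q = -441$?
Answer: $-1046$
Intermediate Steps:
$q = -444$ ($q = -3 - 441 = -444$)
$X = 0$ ($X = 0 \left(-2\right) = 0$)
$h = -444$
$b = -523$ ($b = -444 - 79 = -523$)
$c{\left(G \right)} = 2$ ($c{\left(G \right)} = 6 - \frac{0 - -12}{3} = 6 - \frac{0 + 12}{3} = 6 - 4 = 2$)
$c{\left(23 \right)} b = 2 \left(-523\right) = -1046$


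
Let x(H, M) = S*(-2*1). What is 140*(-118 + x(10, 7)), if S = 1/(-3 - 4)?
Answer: -16480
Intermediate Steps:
S = -⅐ (S = 1/(-7) = -⅐ ≈ -0.14286)
x(H, M) = 2/7 (x(H, M) = -(-2)/7 = -⅐*(-2) = 2/7)
140*(-118 + x(10, 7)) = 140*(-118 + 2/7) = 140*(-824/7) = -16480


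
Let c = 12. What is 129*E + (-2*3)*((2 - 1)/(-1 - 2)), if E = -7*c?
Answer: -10834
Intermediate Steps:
E = -84 (E = -7*12 = -84)
129*E + (-2*3)*((2 - 1)/(-1 - 2)) = 129*(-84) + (-2*3)*((2 - 1)/(-1 - 2)) = -10836 - 6/(-3) = -10836 - 6*(-1)/3 = -10836 - 6*(-⅓) = -10836 + 2 = -10834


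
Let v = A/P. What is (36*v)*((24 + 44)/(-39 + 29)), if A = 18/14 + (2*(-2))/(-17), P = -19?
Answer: 13032/665 ≈ 19.597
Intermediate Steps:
A = 181/119 (A = 18*(1/14) - 4*(-1/17) = 9/7 + 4/17 = 181/119 ≈ 1.5210)
v = -181/2261 (v = (181/119)/(-19) = (181/119)*(-1/19) = -181/2261 ≈ -0.080053)
(36*v)*((24 + 44)/(-39 + 29)) = (36*(-181/2261))*((24 + 44)/(-39 + 29)) = -26064/(133*(-10)) = -26064*(-1)/(133*10) = -6516/2261*(-34/5) = 13032/665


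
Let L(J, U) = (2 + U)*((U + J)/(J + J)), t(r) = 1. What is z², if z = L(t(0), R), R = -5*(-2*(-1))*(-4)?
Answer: 741321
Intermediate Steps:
R = 40 (R = -10*(-4) = -5*(-8) = 40)
L(J, U) = (2 + U)*(J + U)/(2*J) (L(J, U) = (2 + U)*((J + U)/((2*J))) = (2 + U)*((J + U)*(1/(2*J))) = (2 + U)*((J + U)/(2*J)) = (2 + U)*(J + U)/(2*J))
z = 861 (z = (½)*(40² + 2*40 + 1*(2 + 40))/1 = (½)*1*(1600 + 80 + 1*42) = (½)*1*(1600 + 80 + 42) = (½)*1*1722 = 861)
z² = 861² = 741321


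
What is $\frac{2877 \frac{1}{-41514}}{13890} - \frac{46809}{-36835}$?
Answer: $\frac{1799422827923}{1416009743940} \approx 1.2708$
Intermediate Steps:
$\frac{2877 \frac{1}{-41514}}{13890} - \frac{46809}{-36835} = 2877 \left(- \frac{1}{41514}\right) \frac{1}{13890} - - \frac{46809}{36835} = \left(- \frac{959}{13838}\right) \frac{1}{13890} + \frac{46809}{36835} = - \frac{959}{192209820} + \frac{46809}{36835} = \frac{1799422827923}{1416009743940}$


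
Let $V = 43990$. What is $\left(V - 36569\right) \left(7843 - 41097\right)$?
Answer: $-246777934$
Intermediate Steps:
$\left(V - 36569\right) \left(7843 - 41097\right) = \left(43990 - 36569\right) \left(7843 - 41097\right) = 7421 \left(-33254\right) = -246777934$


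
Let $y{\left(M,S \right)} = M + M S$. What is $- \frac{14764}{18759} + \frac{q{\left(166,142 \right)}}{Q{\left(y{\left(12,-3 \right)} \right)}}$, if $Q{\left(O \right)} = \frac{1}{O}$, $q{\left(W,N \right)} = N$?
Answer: $- \frac{63945436}{18759} \approx -3408.8$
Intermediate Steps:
$- \frac{14764}{18759} + \frac{q{\left(166,142 \right)}}{Q{\left(y{\left(12,-3 \right)} \right)}} = - \frac{14764}{18759} + \frac{142}{\frac{1}{12 \left(1 - 3\right)}} = \left(-14764\right) \frac{1}{18759} + \frac{142}{\frac{1}{12 \left(-2\right)}} = - \frac{14764}{18759} + \frac{142}{\frac{1}{-24}} = - \frac{14764}{18759} + \frac{142}{- \frac{1}{24}} = - \frac{14764}{18759} + 142 \left(-24\right) = - \frac{14764}{18759} - 3408 = - \frac{63945436}{18759}$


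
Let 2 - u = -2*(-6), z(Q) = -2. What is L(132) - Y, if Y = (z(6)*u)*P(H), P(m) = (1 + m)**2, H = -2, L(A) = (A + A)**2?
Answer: 69676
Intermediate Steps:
L(A) = 4*A**2 (L(A) = (2*A)**2 = 4*A**2)
u = -10 (u = 2 - (-2)*(-6) = 2 - 1*12 = 2 - 12 = -10)
Y = 20 (Y = (-2*(-10))*(1 - 2)**2 = 20*(-1)**2 = 20*1 = 20)
L(132) - Y = 4*132**2 - 1*20 = 4*17424 - 20 = 69696 - 20 = 69676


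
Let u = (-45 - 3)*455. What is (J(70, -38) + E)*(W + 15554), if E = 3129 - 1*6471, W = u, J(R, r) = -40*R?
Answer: 38608612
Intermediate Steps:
u = -21840 (u = -48*455 = -21840)
W = -21840
E = -3342 (E = 3129 - 6471 = -3342)
(J(70, -38) + E)*(W + 15554) = (-40*70 - 3342)*(-21840 + 15554) = (-2800 - 3342)*(-6286) = -6142*(-6286) = 38608612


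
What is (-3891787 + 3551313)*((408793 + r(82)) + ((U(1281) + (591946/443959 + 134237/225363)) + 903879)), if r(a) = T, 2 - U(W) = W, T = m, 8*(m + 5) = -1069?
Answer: -4155167712488023230737/9307156476 ≈ -4.4645e+11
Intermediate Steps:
m = -1109/8 (m = -5 + (⅛)*(-1069) = -5 - 1069/8 = -1109/8 ≈ -138.63)
T = -1109/8 ≈ -138.63
U(W) = 2 - W
r(a) = -1109/8
(-3891787 + 3551313)*((408793 + r(82)) + ((U(1281) + (591946/443959 + 134237/225363)) + 903879)) = (-3891787 + 3551313)*((408793 - 1109/8) + (((2 - 1*1281) + (591946/443959 + 134237/225363)) + 903879)) = -340474*(3269235/8 + (((2 - 1281) + (591946*(1/443959) + 134237*(1/225363))) + 903879)) = -340474*(3269235/8 + ((-1279 + (591946/443959 + 134237/225363)) + 903879)) = -340474*(3269235/8 + ((-1279 + 192998450681/100051932117) + 903879)) = -340474*(3269235/8 + (-127773422726962/100051932117 + 903879)) = -340474*(3269235/8 + 90307066927254881/100051932117) = -340474*1049549813712559543/800415456936 = -4155167712488023230737/9307156476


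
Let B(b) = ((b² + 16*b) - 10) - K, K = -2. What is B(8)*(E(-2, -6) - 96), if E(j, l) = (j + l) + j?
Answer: -19504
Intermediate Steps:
E(j, l) = l + 2*j
B(b) = -8 + b² + 16*b (B(b) = ((b² + 16*b) - 10) - 1*(-2) = (-10 + b² + 16*b) + 2 = -8 + b² + 16*b)
B(8)*(E(-2, -6) - 96) = (-8 + 8² + 16*8)*((-6 + 2*(-2)) - 96) = (-8 + 64 + 128)*((-6 - 4) - 96) = 184*(-10 - 96) = 184*(-106) = -19504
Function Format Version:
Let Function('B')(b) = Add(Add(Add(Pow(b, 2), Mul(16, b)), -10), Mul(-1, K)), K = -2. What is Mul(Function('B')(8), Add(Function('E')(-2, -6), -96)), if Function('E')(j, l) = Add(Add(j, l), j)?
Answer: -19504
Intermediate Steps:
Function('E')(j, l) = Add(l, Mul(2, j))
Function('B')(b) = Add(-8, Pow(b, 2), Mul(16, b)) (Function('B')(b) = Add(Add(Add(Pow(b, 2), Mul(16, b)), -10), Mul(-1, -2)) = Add(Add(-10, Pow(b, 2), Mul(16, b)), 2) = Add(-8, Pow(b, 2), Mul(16, b)))
Mul(Function('B')(8), Add(Function('E')(-2, -6), -96)) = Mul(Add(-8, Pow(8, 2), Mul(16, 8)), Add(Add(-6, Mul(2, -2)), -96)) = Mul(Add(-8, 64, 128), Add(Add(-6, -4), -96)) = Mul(184, Add(-10, -96)) = Mul(184, -106) = -19504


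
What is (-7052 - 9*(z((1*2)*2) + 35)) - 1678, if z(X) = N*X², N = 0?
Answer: -9045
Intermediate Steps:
z(X) = 0 (z(X) = 0*X² = 0)
(-7052 - 9*(z((1*2)*2) + 35)) - 1678 = (-7052 - 9*(0 + 35)) - 1678 = (-7052 - 9*35) - 1678 = (-7052 - 315) - 1678 = -7367 - 1678 = -9045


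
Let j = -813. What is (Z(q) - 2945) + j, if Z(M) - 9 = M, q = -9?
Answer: -3758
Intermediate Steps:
Z(M) = 9 + M
(Z(q) - 2945) + j = ((9 - 9) - 2945) - 813 = (0 - 2945) - 813 = -2945 - 813 = -3758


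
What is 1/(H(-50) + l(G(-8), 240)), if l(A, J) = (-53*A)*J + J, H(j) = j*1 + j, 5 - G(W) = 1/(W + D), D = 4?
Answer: -1/66640 ≈ -1.5006e-5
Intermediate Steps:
G(W) = 5 - 1/(4 + W) (G(W) = 5 - 1/(W + 4) = 5 - 1/(4 + W))
H(j) = 2*j (H(j) = j + j = 2*j)
l(A, J) = J - 53*A*J (l(A, J) = -53*A*J + J = J - 53*A*J)
1/(H(-50) + l(G(-8), 240)) = 1/(2*(-50) + 240*(1 - 53*(19 + 5*(-8))/(4 - 8))) = 1/(-100 + 240*(1 - 53*(19 - 40)/(-4))) = 1/(-100 + 240*(1 - (-53)*(-21)/4)) = 1/(-100 + 240*(1 - 53*21/4)) = 1/(-100 + 240*(1 - 1113/4)) = 1/(-100 + 240*(-1109/4)) = 1/(-100 - 66540) = 1/(-66640) = -1/66640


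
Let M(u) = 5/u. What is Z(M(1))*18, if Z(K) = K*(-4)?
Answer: -360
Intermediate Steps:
Z(K) = -4*K
Z(M(1))*18 = -20/1*18 = -20*18 = -360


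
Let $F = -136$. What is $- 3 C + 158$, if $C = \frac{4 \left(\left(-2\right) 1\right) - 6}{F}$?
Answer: $\frac{10723}{68} \approx 157.69$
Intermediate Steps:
$C = \frac{7}{68}$ ($C = \frac{4 \left(\left(-2\right) 1\right) - 6}{-136} = \left(4 \left(-2\right) - 6\right) \left(- \frac{1}{136}\right) = \left(-8 - 6\right) \left(- \frac{1}{136}\right) = \left(-14\right) \left(- \frac{1}{136}\right) = \frac{7}{68} \approx 0.10294$)
$- 3 C + 158 = \left(-3\right) \frac{7}{68} + 158 = - \frac{21}{68} + 158 = \frac{10723}{68}$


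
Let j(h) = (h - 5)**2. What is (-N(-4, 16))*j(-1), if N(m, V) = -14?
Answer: 504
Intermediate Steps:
j(h) = (-5 + h)**2
(-N(-4, 16))*j(-1) = (-1*(-14))*(-5 - 1)**2 = 14*(-6)**2 = 14*36 = 504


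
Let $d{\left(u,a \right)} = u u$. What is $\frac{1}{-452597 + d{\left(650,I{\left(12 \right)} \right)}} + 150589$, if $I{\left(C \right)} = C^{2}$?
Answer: $\frac{4532277132}{30097} \approx 1.5059 \cdot 10^{5}$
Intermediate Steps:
$d{\left(u,a \right)} = u^{2}$
$\frac{1}{-452597 + d{\left(650,I{\left(12 \right)} \right)}} + 150589 = \frac{1}{-452597 + 650^{2}} + 150589 = \frac{1}{-452597 + 422500} + 150589 = \frac{1}{-30097} + 150589 = - \frac{1}{30097} + 150589 = \frac{4532277132}{30097}$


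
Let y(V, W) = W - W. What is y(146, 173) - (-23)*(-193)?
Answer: -4439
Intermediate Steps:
y(V, W) = 0
y(146, 173) - (-23)*(-193) = 0 - (-23)*(-193) = 0 - 1*4439 = 0 - 4439 = -4439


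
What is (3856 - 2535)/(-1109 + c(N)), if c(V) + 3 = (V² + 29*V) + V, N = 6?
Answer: -1321/896 ≈ -1.4743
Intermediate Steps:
c(V) = -3 + V² + 30*V (c(V) = -3 + ((V² + 29*V) + V) = -3 + (V² + 30*V) = -3 + V² + 30*V)
(3856 - 2535)/(-1109 + c(N)) = (3856 - 2535)/(-1109 + (-3 + 6² + 30*6)) = 1321/(-1109 + (-3 + 36 + 180)) = 1321/(-1109 + 213) = 1321/(-896) = 1321*(-1/896) = -1321/896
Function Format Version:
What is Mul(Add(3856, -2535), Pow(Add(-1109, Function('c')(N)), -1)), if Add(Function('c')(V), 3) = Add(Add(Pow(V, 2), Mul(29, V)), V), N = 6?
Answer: Rational(-1321, 896) ≈ -1.4743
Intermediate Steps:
Function('c')(V) = Add(-3, Pow(V, 2), Mul(30, V)) (Function('c')(V) = Add(-3, Add(Add(Pow(V, 2), Mul(29, V)), V)) = Add(-3, Add(Pow(V, 2), Mul(30, V))) = Add(-3, Pow(V, 2), Mul(30, V)))
Mul(Add(3856, -2535), Pow(Add(-1109, Function('c')(N)), -1)) = Mul(Add(3856, -2535), Pow(Add(-1109, Add(-3, Pow(6, 2), Mul(30, 6))), -1)) = Mul(1321, Pow(Add(-1109, Add(-3, 36, 180)), -1)) = Mul(1321, Pow(Add(-1109, 213), -1)) = Mul(1321, Pow(-896, -1)) = Mul(1321, Rational(-1, 896)) = Rational(-1321, 896)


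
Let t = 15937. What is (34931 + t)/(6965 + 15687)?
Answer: 12717/5663 ≈ 2.2456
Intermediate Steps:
(34931 + t)/(6965 + 15687) = (34931 + 15937)/(6965 + 15687) = 50868/22652 = 50868*(1/22652) = 12717/5663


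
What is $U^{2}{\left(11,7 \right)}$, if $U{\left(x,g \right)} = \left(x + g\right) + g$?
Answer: $625$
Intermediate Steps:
$U{\left(x,g \right)} = x + 2 g$ ($U{\left(x,g \right)} = \left(g + x\right) + g = x + 2 g$)
$U^{2}{\left(11,7 \right)} = \left(11 + 2 \cdot 7\right)^{2} = \left(11 + 14\right)^{2} = 25^{2} = 625$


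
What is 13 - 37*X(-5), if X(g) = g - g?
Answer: 13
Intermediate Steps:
X(g) = 0
13 - 37*X(-5) = 13 - 37*0 = 13 + 0 = 13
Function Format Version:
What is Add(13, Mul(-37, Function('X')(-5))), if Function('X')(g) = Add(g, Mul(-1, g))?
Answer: 13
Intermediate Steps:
Function('X')(g) = 0
Add(13, Mul(-37, Function('X')(-5))) = Add(13, Mul(-37, 0)) = Add(13, 0) = 13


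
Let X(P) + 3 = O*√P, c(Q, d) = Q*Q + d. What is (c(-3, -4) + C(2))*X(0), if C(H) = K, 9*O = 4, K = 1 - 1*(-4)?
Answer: -30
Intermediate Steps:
K = 5 (K = 1 + 4 = 5)
O = 4/9 (O = (⅑)*4 = 4/9 ≈ 0.44444)
c(Q, d) = d + Q² (c(Q, d) = Q² + d = d + Q²)
C(H) = 5
X(P) = -3 + 4*√P/9
(c(-3, -4) + C(2))*X(0) = ((-4 + (-3)²) + 5)*(-3 + 4*√0/9) = ((-4 + 9) + 5)*(-3 + (4/9)*0) = (5 + 5)*(-3 + 0) = 10*(-3) = -30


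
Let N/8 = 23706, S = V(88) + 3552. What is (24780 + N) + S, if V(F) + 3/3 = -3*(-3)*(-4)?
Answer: 217943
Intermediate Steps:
V(F) = -37 (V(F) = -1 - 3*(-3)*(-4) = -1 + 9*(-4) = -1 - 36 = -37)
S = 3515 (S = -37 + 3552 = 3515)
N = 189648 (N = 8*23706 = 189648)
(24780 + N) + S = (24780 + 189648) + 3515 = 214428 + 3515 = 217943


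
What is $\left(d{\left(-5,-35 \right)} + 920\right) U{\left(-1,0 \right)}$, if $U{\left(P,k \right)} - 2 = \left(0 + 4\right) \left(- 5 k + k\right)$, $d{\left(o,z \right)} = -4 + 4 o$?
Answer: $1792$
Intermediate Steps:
$U{\left(P,k \right)} = 2 - 16 k$ ($U{\left(P,k \right)} = 2 + \left(0 + 4\right) \left(- 5 k + k\right) = 2 + 4 \left(- 4 k\right) = 2 - 16 k$)
$\left(d{\left(-5,-35 \right)} + 920\right) U{\left(-1,0 \right)} = \left(\left(-4 + 4 \left(-5\right)\right) + 920\right) \left(2 - 0\right) = \left(\left(-4 - 20\right) + 920\right) \left(2 + 0\right) = \left(-24 + 920\right) 2 = 896 \cdot 2 = 1792$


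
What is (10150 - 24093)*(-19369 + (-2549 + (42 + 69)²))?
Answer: 133810971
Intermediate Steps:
(10150 - 24093)*(-19369 + (-2549 + (42 + 69)²)) = -13943*(-19369 + (-2549 + 111²)) = -13943*(-19369 + (-2549 + 12321)) = -13943*(-19369 + 9772) = -13943*(-9597) = 133810971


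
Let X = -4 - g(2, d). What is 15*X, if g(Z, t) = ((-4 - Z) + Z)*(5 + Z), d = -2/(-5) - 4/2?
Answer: 360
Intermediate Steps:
d = -8/5 (d = -2*(-⅕) - 4*½ = ⅖ - 2 = -8/5 ≈ -1.6000)
g(Z, t) = -20 - 4*Z (g(Z, t) = -4*(5 + Z) = -20 - 4*Z)
X = 24 (X = -4 - (-20 - 4*2) = -4 - (-20 - 8) = -4 - 1*(-28) = -4 + 28 = 24)
15*X = 15*24 = 360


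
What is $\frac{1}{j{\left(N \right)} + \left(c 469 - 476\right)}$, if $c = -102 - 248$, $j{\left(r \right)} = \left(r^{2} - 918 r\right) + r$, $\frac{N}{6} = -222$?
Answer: $\frac{1}{2831042} \approx 3.5323 \cdot 10^{-7}$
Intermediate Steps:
$N = -1332$ ($N = 6 \left(-222\right) = -1332$)
$j{\left(r \right)} = r^{2} - 917 r$
$c = -350$
$\frac{1}{j{\left(N \right)} + \left(c 469 - 476\right)} = \frac{1}{- 1332 \left(-917 - 1332\right) - 164626} = \frac{1}{\left(-1332\right) \left(-2249\right) - 164626} = \frac{1}{2995668 - 164626} = \frac{1}{2831042}$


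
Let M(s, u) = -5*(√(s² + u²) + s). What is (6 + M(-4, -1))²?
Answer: 1101 - 260*√17 ≈ 28.993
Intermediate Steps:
M(s, u) = -5*s - 5*√(s² + u²) (M(s, u) = -5*(s + √(s² + u²)) = -5*s - 5*√(s² + u²))
(6 + M(-4, -1))² = (6 + (-5*(-4) - 5*√((-4)² + (-1)²)))² = (6 + (20 - 5*√(16 + 1)))² = (6 + (20 - 5*√17))² = (26 - 5*√17)²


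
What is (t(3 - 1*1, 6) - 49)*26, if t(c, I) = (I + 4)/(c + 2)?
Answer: -1209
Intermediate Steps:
t(c, I) = (4 + I)/(2 + c)
(t(3 - 1*1, 6) - 49)*26 = ((4 + 6)/(2 + (3 - 1*1)) - 49)*26 = (10/(2 + (3 - 1)) - 49)*26 = (10/(2 + 2) - 49)*26 = (10/4 - 49)*26 = ((¼)*10 - 49)*26 = (5/2 - 49)*26 = -93/2*26 = -1209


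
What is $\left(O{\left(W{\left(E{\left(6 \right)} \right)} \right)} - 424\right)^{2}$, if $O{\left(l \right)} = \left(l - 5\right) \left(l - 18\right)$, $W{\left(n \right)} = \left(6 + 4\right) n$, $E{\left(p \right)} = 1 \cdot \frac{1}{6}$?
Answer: $\frac{11062276}{81} \approx 1.3657 \cdot 10^{5}$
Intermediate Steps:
$E{\left(p \right)} = \frac{1}{6}$ ($E{\left(p \right)} = 1 \cdot \frac{1}{6} = \frac{1}{6}$)
$W{\left(n \right)} = 10 n$
$O{\left(l \right)} = \left(-18 + l\right) \left(-5 + l\right)$ ($O{\left(l \right)} = \left(-5 + l\right) \left(-18 + l\right) = \left(-18 + l\right) \left(-5 + l\right)$)
$\left(O{\left(W{\left(E{\left(6 \right)} \right)} \right)} - 424\right)^{2} = \left(\left(90 + \left(10 \cdot \frac{1}{6}\right)^{2} - 23 \cdot 10 \cdot \frac{1}{6}\right) - 424\right)^{2} = \left(\left(90 + \left(\frac{5}{3}\right)^{2} - \frac{115}{3}\right) - 424\right)^{2} = \left(\left(90 + \frac{25}{9} - \frac{115}{3}\right) - 424\right)^{2} = \left(\frac{490}{9} - 424\right)^{2} = \left(- \frac{3326}{9}\right)^{2} = \frac{11062276}{81}$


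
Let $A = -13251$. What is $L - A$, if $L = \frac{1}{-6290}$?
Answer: $\frac{83348789}{6290} \approx 13251.0$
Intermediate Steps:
$L = - \frac{1}{6290} \approx -0.00015898$
$L - A = - \frac{1}{6290} - -13251 = - \frac{1}{6290} + 13251 = \frac{83348789}{6290}$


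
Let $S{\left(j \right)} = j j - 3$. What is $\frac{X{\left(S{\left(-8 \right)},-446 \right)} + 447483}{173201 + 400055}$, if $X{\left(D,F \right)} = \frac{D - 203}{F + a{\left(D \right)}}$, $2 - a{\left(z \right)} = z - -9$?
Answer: $\frac{57501601}{73663396} \approx 0.7806$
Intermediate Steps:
$a{\left(z \right)} = -7 - z$ ($a{\left(z \right)} = 2 - \left(z - -9\right) = 2 - \left(z + 9\right) = 2 - \left(9 + z\right) = -7 - z$)
$S{\left(j \right)} = -3 + j^{2}$ ($S{\left(j \right)} = j^{2} - 3 = -3 + j^{2}$)
$X{\left(D,F \right)} = \frac{-203 + D}{-7 + F - D}$ ($X{\left(D,F \right)} = \frac{D - 203}{F - \left(7 + D\right)} = \frac{-203 + D}{-7 + F - D}$)
$\frac{X{\left(S{\left(-8 \right)},-446 \right)} + 447483}{173201 + 400055} = \frac{\frac{203 - \left(-3 + \left(-8\right)^{2}\right)}{7 - \left(3 - \left(-8\right)^{2}\right) - -446} + 447483}{173201 + 400055} = \frac{\frac{203 - \left(-3 + 64\right)}{7 + \left(-3 + 64\right) + 446} + 447483}{573256} = \left(\frac{203 - 61}{7 + 61 + 446} + 447483\right) \frac{1}{573256} = \left(\frac{203 - 61}{514} + 447483\right) \frac{1}{573256} = \left(\frac{1}{514} \cdot 142 + 447483\right) \frac{1}{573256} = \left(\frac{71}{257} + 447483\right) \frac{1}{573256} = \frac{115003202}{257} \cdot \frac{1}{573256} = \frac{57501601}{73663396}$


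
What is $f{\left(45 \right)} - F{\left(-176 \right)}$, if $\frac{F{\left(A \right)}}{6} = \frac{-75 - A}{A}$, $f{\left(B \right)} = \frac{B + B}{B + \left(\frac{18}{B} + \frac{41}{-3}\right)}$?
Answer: $\frac{65757}{10472} \approx 6.2793$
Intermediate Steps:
$f{\left(B \right)} = \frac{2 B}{- \frac{41}{3} + B + \frac{18}{B}}$ ($f{\left(B \right)} = \frac{2 B}{B + \left(\frac{18}{B} + 41 \left(- \frac{1}{3}\right)\right)} = \frac{2 B}{B - \left(\frac{41}{3} - \frac{18}{B}\right)} = \frac{2 B}{- \frac{41}{3} + B + \frac{18}{B}}$)
$F{\left(A \right)} = \frac{6 \left(-75 - A\right)}{A}$ ($F{\left(A \right)} = 6 \frac{-75 - A}{A} = \frac{6 \left(-75 - A\right)}{A}$)
$f{\left(45 \right)} - F{\left(-176 \right)} = \frac{6 \cdot 45^{2}}{54 - 1845 + 3 \cdot 45^{2}} - \left(-6 - \frac{450}{-176}\right) = 6 \cdot 2025 \frac{1}{54 - 1845 + 3 \cdot 2025} - \left(-6 - - \frac{225}{88}\right) = 6 \cdot 2025 \frac{1}{54 - 1845 + 6075} - \left(-6 + \frac{225}{88}\right) = 6 \cdot 2025 \cdot \frac{1}{4284} - - \frac{303}{88} = 6 \cdot 2025 \cdot \frac{1}{4284} + \frac{303}{88} = \frac{675}{238} + \frac{303}{88} = \frac{65757}{10472}$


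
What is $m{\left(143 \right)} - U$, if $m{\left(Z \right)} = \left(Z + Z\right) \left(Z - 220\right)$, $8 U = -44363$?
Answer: $- \frac{131813}{8} \approx -16477.0$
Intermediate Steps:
$U = - \frac{44363}{8}$ ($U = \frac{1}{8} \left(-44363\right) = - \frac{44363}{8} \approx -5545.4$)
$m{\left(Z \right)} = 2 Z \left(-220 + Z\right)$
$m{\left(143 \right)} - U = 2 \cdot 143 \left(-220 + 143\right) - - \frac{44363}{8} = 2 \cdot 143 \left(-77\right) + \frac{44363}{8} = -22022 + \frac{44363}{8} = - \frac{131813}{8}$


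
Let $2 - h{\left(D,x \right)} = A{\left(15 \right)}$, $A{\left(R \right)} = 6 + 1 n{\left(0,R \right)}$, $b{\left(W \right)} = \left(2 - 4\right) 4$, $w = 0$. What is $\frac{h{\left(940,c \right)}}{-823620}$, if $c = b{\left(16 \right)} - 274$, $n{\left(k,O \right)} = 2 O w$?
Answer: $\frac{1}{205905} \approx 4.8566 \cdot 10^{-6}$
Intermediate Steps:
$b{\left(W \right)} = -8$ ($b{\left(W \right)} = \left(-2\right) 4 = -8$)
$n{\left(k,O \right)} = 0$ ($n{\left(k,O \right)} = 2 O 0 = 0$)
$A{\left(R \right)} = 6$ ($A{\left(R \right)} = 6 + 1 \cdot 0 = 6 + 0 = 6$)
$c = -282$ ($c = -8 - 274 = -282$)
$h{\left(D,x \right)} = -4$ ($h{\left(D,x \right)} = 2 - 6 = -4$)
$\frac{h{\left(940,c \right)}}{-823620} = - \frac{4}{-823620} = \left(-4\right) \left(- \frac{1}{823620}\right) = \frac{1}{205905}$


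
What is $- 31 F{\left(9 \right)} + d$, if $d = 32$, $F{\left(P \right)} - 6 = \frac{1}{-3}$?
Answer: $- \frac{431}{3} \approx -143.67$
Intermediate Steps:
$F{\left(P \right)} = \frac{17}{3}$ ($F{\left(P \right)} = 6 + \frac{1}{-3} = 6 - \frac{1}{3} = \frac{17}{3}$)
$- 31 F{\left(9 \right)} + d = \left(-31\right) \frac{17}{3} + 32 = - \frac{527}{3} + 32 = - \frac{431}{3}$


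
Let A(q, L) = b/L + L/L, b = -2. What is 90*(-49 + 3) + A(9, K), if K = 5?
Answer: -20697/5 ≈ -4139.4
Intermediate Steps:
A(q, L) = 1 - 2/L (A(q, L) = -2/L + L/L = -2/L + 1 = 1 - 2/L)
90*(-49 + 3) + A(9, K) = 90*(-49 + 3) + (-2 + 5)/5 = 90*(-46) + (⅕)*3 = -4140 + ⅗ = -20697/5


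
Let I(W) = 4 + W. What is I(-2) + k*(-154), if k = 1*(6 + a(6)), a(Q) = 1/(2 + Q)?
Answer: -3765/4 ≈ -941.25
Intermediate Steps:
k = 49/8 (k = 1*(6 + 1/(2 + 6)) = 1*(6 + 1/8) = 1*(6 + ⅛) = 1*(49/8) = 49/8 ≈ 6.1250)
I(-2) + k*(-154) = (4 - 2) + (49/8)*(-154) = 2 - 3773/4 = -3765/4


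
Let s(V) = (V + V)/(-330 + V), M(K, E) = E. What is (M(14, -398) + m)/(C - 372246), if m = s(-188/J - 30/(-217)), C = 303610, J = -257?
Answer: 1826373021/314957974976 ≈ 0.0057988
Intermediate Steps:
s(V) = 2*V/(-330 + V) (s(V) = (2*V)/(-330 + V) = 2*V/(-330 + V))
m = -24253/4588816 (m = 2*(-188/(-257) - 30/(-217))/(-330 + (-188/(-257) - 30/(-217))) = 2*(-188*(-1/257) - 30*(-1/217))/(-330 + (-188*(-1/257) - 30*(-1/217))) = 2*(188/257 + 30/217)/(-330 + (188/257 + 30/217)) = 2*(48506/55769)/(-330 + 48506/55769) = 2*(48506/55769)/(-18355264/55769) = 2*(48506/55769)*(-55769/18355264) = -24253/4588816 ≈ -0.0052852)
(M(14, -398) + m)/(C - 372246) = (-398 - 24253/4588816)/(303610 - 372246) = -1826373021/4588816/(-68636) = -1826373021/4588816*(-1/68636) = 1826373021/314957974976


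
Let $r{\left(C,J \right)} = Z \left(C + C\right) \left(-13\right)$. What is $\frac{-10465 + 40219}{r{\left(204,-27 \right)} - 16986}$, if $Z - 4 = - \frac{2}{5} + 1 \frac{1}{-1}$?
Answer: $- \frac{8265}{8549} \approx -0.96678$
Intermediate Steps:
$Z = \frac{13}{5}$ ($Z = 4 + \left(- \frac{2}{5} + 1 \frac{1}{-1}\right) = 4 + \left(\left(-2\right) \frac{1}{5} + 1 \left(-1\right)\right) = 4 - \frac{7}{5} = \frac{13}{5} \approx 2.6$)
$r{\left(C,J \right)} = - \frac{338 C}{5}$ ($r{\left(C,J \right)} = \frac{13 \left(C + C\right)}{5} \left(-13\right) = \frac{13 \cdot 2 C}{5} \left(-13\right) = \frac{26 C}{5} \left(-13\right) = - \frac{338 C}{5}$)
$\frac{-10465 + 40219}{r{\left(204,-27 \right)} - 16986} = \frac{-10465 + 40219}{\left(- \frac{338}{5}\right) 204 - 16986} = \frac{29754}{- \frac{68952}{5} - 16986} = \frac{29754}{- \frac{153882}{5}} = 29754 \left(- \frac{5}{153882}\right) = - \frac{8265}{8549}$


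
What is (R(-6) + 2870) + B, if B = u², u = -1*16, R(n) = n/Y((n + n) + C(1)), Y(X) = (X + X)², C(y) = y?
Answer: 756489/242 ≈ 3126.0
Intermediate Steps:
Y(X) = 4*X² (Y(X) = (2*X)² = 4*X²)
R(n) = n/(4*(1 + 2*n)²) (R(n) = n/((4*((n + n) + 1)²)) = n/((4*(2*n + 1)²)) = n/((4*(1 + 2*n)²)) = n*(1/(4*(1 + 2*n)²)) = n/(4*(1 + 2*n)²))
u = -16
B = 256 (B = (-16)² = 256)
(R(-6) + 2870) + B = ((¼)*(-6)/(1 + 2*(-6))² + 2870) + 256 = ((¼)*(-6)/(1 - 12)² + 2870) + 256 = ((¼)*(-6)/(-11)² + 2870) + 256 = ((¼)*(-6)*(1/121) + 2870) + 256 = (-3/242 + 2870) + 256 = 694537/242 + 256 = 756489/242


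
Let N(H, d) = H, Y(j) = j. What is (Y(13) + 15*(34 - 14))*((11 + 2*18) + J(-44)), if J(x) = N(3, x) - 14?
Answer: 11268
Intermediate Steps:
J(x) = -11 (J(x) = 3 - 14 = -11)
(Y(13) + 15*(34 - 14))*((11 + 2*18) + J(-44)) = (13 + 15*(34 - 14))*((11 + 2*18) - 11) = (13 + 15*20)*((11 + 36) - 11) = (13 + 300)*(47 - 11) = 313*36 = 11268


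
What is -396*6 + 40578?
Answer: 38202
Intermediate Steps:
-396*6 + 40578 = -2376 + 40578 = 38202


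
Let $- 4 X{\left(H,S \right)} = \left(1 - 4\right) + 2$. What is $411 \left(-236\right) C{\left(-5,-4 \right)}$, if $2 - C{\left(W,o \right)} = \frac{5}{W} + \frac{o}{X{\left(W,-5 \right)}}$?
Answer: $-1842924$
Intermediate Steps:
$X{\left(H,S \right)} = \frac{1}{4}$ ($X{\left(H,S \right)} = - \frac{\left(1 - 4\right) + 2}{4} = - \frac{-3 + 2}{4} = \left(- \frac{1}{4}\right) \left(-1\right) = \frac{1}{4}$)
$C{\left(W,o \right)} = 2 - \frac{5}{W} - 4 o$ ($C{\left(W,o \right)} = 2 - \left(\frac{5}{W} + o \frac{1}{\frac{1}{4}}\right) = 2 - \left(\frac{5}{W} + o 4\right) = 2 - \left(\frac{5}{W} + 4 o\right) = 2 - \left(4 o + \frac{5}{W}\right) = 2 - \frac{5}{W} - 4 o$)
$411 \left(-236\right) C{\left(-5,-4 \right)} = 411 \left(-236\right) \left(2 - \frac{5}{-5} - -16\right) = - 96996 \left(2 - -1 + 16\right) = - 96996 \left(2 + 1 + 16\right) = \left(-96996\right) 19 = -1842924$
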